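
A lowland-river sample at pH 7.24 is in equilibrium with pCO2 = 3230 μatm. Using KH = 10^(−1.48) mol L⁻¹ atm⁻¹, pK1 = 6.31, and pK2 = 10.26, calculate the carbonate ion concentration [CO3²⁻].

[CO3²⁻] = 0.869 μmol/L

[CO2*] = KH · pCO2 = 10^(−1.48) × 3230×10^-6 = 1.070×10^-4 mol/L
α₀ = 1/(1 + K1/[H⁺] + K1K2/[H⁺]²) = 1/(1 + 10^+0.93 + 10^-2.09) = 0.1050
DIC = [CO2*]/α₀ = 1.070×10^-4 / 0.1050 = 1.018 mmol/L
[CO3²⁻] = α₂·DIC; α₂ = 0.0008539, so [CO3²⁻] = 0.0008539 × 1.018 = 0.000869 mmol/L = 0.869 μmol/L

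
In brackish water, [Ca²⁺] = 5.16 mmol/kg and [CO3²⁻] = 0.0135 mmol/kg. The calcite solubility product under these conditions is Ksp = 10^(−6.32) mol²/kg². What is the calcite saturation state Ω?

Ω = 0.146

Ksp = 10^(−6.32) = 4.786×10^-7
Ω = [Ca²⁺][CO3²⁻]/Ksp = (5.16×10^-3)(0.0135×10^-3) / 4.786×10^-7 = 0.146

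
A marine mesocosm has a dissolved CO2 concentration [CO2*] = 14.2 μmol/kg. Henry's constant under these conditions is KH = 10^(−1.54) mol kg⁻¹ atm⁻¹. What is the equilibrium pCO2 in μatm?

KH = 10^(−1.54) = 2.884×10^-2 mol kg⁻¹ atm⁻¹
pCO2 = [CO2*]/KH = 14.2×10^-6 / 2.884×10^-2 = 4.92×10^-4 atm = 492 μatm

pCO2 = 492 μatm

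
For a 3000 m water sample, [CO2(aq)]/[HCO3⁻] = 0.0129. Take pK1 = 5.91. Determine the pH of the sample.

pH = 7.80

From K1 = [H⁺][HCO3⁻]/[CO2(aq)]:  pH = pK1 − log₁₀([CO2(aq)]/[HCO3⁻])
log₁₀(0.0129) = -1.889
pH = 5.91 − (-1.889) = 7.80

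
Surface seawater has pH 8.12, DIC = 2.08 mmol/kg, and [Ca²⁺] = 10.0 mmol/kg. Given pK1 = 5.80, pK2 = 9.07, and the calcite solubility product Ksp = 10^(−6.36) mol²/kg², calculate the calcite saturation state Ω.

Ω = 4.79

α₂ = 1 / (1 + [H⁺]/K2 + [H⁺]²/(K1K2)) = 1 / (1 + 10^+0.95 + 10^-1.37)
   = 1 / (1 + 8.9125 + 0.042658) = 1/9.9552 = 0.1005
[CO3²⁻] = α₂ × DIC = 0.1005 × 2.08 = 0.2089 mmol/kg
Ksp = 10^(−6.36) = 4.365×10^-7
Ω = [Ca²⁺][CO3²⁻]/Ksp = (10.0×10^-3)(2.089×10^-4) / 4.365×10^-7 = 4.79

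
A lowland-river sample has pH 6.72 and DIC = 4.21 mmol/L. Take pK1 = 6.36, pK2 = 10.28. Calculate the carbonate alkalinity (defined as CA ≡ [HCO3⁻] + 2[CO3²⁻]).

CA = 2.93 mmol/L

CA = [HCO3⁻] + 2[CO3²⁻] = (α₁ + 2α₂)·DIC
At pH 6.72: [H⁺]/K1 = 10^-0.36 = 0.43652, K2/[H⁺] = 10^-3.56 = 0.00027542
α₁ = 1/(1 + 0.43652 + 0.00027542) = 1/1.4368 = 0.6960; α₂ = α₁·K2/[H⁺] = 0.0001917
α₁ + 2α₂ = 0.6964
CA = 0.6964 × 4.21 = 2.93 mmol/L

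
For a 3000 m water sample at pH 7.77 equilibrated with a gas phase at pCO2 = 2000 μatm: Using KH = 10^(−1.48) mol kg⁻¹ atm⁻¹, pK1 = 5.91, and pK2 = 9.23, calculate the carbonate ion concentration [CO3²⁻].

[CO2*] = KH · pCO2 = 10^(−1.48) × 2000×10^-6 = 6.623×10^-5 mol/kg
α₀ = 1/(1 + K1/[H⁺] + K1K2/[H⁺]²) = 1/(1 + 10^+1.86 + 10^+0.40) = 0.01317
DIC = [CO2*]/α₀ = 6.623×10^-5 / 0.01317 = 5.030 mmol/kg
[CO3²⁻] = α₂·DIC; α₂ = 0.03307, so [CO3²⁻] = 0.03307 × 5.030 = 0.166 mmol/kg

[CO3²⁻] = 0.166 mmol/kg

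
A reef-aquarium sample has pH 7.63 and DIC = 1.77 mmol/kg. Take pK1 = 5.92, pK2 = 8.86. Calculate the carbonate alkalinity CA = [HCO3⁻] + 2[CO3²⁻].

CA = 1.83 mmol/kg

CA = [HCO3⁻] + 2[CO3²⁻] = (α₁ + 2α₂)·DIC
At pH 7.63: [H⁺]/K1 = 10^-1.71 = 0.019498, K2/[H⁺] = 10^-1.23 = 0.058884
α₁ = 1/(1 + 0.019498 + 0.058884) = 1/1.0784 = 0.9273; α₂ = α₁·K2/[H⁺] = 0.05460
α₁ + 2α₂ = 1.0365
CA = 1.0365 × 1.77 = 1.83 mmol/kg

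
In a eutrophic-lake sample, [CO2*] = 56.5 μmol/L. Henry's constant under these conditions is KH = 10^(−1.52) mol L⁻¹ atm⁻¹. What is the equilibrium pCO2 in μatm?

KH = 10^(−1.52) = 3.020×10^-2 mol L⁻¹ atm⁻¹
pCO2 = [CO2*]/KH = 56.5×10^-6 / 3.020×10^-2 = 1.87×10^-3 atm = 1870 μatm

pCO2 = 1870 μatm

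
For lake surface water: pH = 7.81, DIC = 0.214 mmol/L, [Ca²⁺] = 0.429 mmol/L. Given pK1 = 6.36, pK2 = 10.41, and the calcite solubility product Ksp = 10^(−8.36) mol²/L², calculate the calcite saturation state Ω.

α₂ = 1 / (1 + [H⁺]/K2 + [H⁺]²/(K1K2)) = 1 / (1 + 10^+2.60 + 10^+1.15)
   = 1 / (1 + 398.11 + 14.125) = 1/413.23 = 0.002420
[CO3²⁻] = α₂ × DIC = 0.002420 × 0.214 = 0.0005179 mmol/L = 0.5179 μmol/L
Ksp = 10^(−8.36) = 4.365×10^-9
Ω = [Ca²⁺][CO3²⁻]/Ksp = (0.429×10^-3)(5.179×10^-7) / 4.365×10^-9 = 0.0509

Ω = 0.0509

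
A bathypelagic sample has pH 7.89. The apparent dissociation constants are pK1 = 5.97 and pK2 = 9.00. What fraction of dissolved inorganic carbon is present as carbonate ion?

α₂ = 0.0712

α₂ = 1 / (1 + [H⁺]/K2 + [H⁺]²/(K1K2)) = 1 / (1 + 10^+1.11 + 10^-0.81)
   = 1 / (1 + 12.882 + 0.15488) = 1/14.037 = 0.07124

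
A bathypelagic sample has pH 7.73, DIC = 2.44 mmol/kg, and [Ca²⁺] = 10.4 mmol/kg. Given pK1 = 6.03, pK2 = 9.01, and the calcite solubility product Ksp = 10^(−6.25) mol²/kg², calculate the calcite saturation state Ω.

Ω = 2.21

α₂ = 1 / (1 + [H⁺]/K2 + [H⁺]²/(K1K2)) = 1 / (1 + 10^+1.28 + 10^-0.42)
   = 1 / (1 + 19.055 + 0.38019) = 1/20.435 = 0.04894
[CO3²⁻] = α₂ × DIC = 0.04894 × 2.44 = 0.1194 mmol/kg
Ksp = 10^(−6.25) = 5.623×10^-7
Ω = [Ca²⁺][CO3²⁻]/Ksp = (10.4×10^-3)(1.194×10^-4) / 5.623×10^-7 = 2.21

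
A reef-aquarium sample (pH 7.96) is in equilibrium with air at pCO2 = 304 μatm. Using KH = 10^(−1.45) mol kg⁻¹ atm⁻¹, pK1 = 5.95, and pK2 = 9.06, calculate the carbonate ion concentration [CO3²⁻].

[CO2*] = KH · pCO2 = 10^(−1.45) × 304×10^-6 = 1.079×10^-5 mol/kg
α₀ = 1/(1 + K1/[H⁺] + K1K2/[H⁺]²) = 1/(1 + 10^+2.01 + 10^+0.91) = 0.008972
DIC = [CO2*]/α₀ = 1.079×10^-5 / 0.008972 = 1.202 mmol/kg
[CO3²⁻] = α₂·DIC; α₂ = 0.07293, so [CO3²⁻] = 0.07293 × 1.202 = 0.0877 mmol/kg

[CO3²⁻] = 0.0877 mmol/kg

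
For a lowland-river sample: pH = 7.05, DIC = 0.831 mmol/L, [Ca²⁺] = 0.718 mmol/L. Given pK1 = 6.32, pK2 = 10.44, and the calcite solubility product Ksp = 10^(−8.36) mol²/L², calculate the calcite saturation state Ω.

Ω = 0.0469

α₂ = 1 / (1 + [H⁺]/K2 + [H⁺]²/(K1K2)) = 1 / (1 + 10^+3.39 + 10^+2.66)
   = 1 / (1 + 2454.7 + 457.09) = 1/2912.8 = 0.0003433
[CO3²⁻] = α₂ × DIC = 0.0003433 × 0.831 = 0.0002853 mmol/L = 0.2853 μmol/L
Ksp = 10^(−8.36) = 4.365×10^-9
Ω = [Ca²⁺][CO3²⁻]/Ksp = (0.718×10^-3)(2.853×10^-7) / 4.365×10^-9 = 0.0469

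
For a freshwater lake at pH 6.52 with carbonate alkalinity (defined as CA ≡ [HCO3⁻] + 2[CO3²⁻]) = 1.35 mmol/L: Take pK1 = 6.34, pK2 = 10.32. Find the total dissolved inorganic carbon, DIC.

CA = [HCO3⁻] + 2[CO3²⁻] = (α₁ + 2α₂)·DIC
At pH 6.52: [H⁺]/K1 = 10^-0.18 = 0.66069, K2/[H⁺] = 10^-3.80 = 0.00015849
α₁ = 1/(1 + 0.66069 + 0.00015849) = 1/1.6609 = 0.6021; α₂ = α₁·K2/[H⁺] = 9.543×10^-5
α₁ + 2α₂ = 0.6023
DIC = CA / (α₁ + 2α₂) = 1.35 / 0.6023 = 2.24 mmol/L

DIC = 2.24 mmol/L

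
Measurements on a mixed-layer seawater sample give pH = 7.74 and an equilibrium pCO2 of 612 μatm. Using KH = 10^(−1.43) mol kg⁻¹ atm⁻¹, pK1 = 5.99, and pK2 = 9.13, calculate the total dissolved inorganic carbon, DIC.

[CO2*] = KH · pCO2 = 10^(−1.43) × 612×10^-6 = 2.274×10^-5 mol/kg
α₀ = 1/(1 + K1/[H⁺] + K1K2/[H⁺]²) = 1/(1 + 10^+1.75 + 10^+0.36) = 0.01680
DIC = [CO2*]/α₀ = 2.274×10^-5 / 0.01680 = 1.35 mmol/kg

DIC = 1.35 mmol/kg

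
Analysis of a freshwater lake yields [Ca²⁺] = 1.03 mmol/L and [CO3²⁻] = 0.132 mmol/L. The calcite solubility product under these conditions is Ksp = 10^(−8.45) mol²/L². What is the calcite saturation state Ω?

Ksp = 10^(−8.45) = 3.548×10^-9
Ω = [Ca²⁺][CO3²⁻]/Ksp = (1.03×10^-3)(0.132×10^-3) / 3.548×10^-9 = 38.3

Ω = 38.3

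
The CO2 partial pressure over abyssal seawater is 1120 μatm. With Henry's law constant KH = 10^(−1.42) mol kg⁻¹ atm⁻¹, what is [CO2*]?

[CO2*] = 42.6 μmol/kg

KH = 10^(−1.42) = 3.802×10^-2 mol kg⁻¹ atm⁻¹
[CO2*] = KH · pCO2 = 3.802×10^-2 × 1120×10^-6 atm = 4.26×10^-5 mol/kg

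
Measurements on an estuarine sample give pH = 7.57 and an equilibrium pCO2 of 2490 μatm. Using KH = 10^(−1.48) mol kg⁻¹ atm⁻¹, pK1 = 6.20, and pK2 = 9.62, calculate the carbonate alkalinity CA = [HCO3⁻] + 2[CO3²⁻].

[CO2*] = KH · pCO2 = 10^(−1.48) × 2490×10^-6 = 8.245×10^-5 mol/kg
α₀ = 1/(1 + K1/[H⁺] + K1K2/[H⁺]²) = 1/(1 + 10^+1.37 + 10^-0.68) = 0.04057
DIC = [CO2*]/α₀ = 8.245×10^-5 / 0.04057 = 2.033 mmol/kg
CA = (α₁ + 2α₂)·DIC = (0.9510 + 2×0.008475) × 2.033 = 1.97 mmol/kg

CA = 1.97 mmol/kg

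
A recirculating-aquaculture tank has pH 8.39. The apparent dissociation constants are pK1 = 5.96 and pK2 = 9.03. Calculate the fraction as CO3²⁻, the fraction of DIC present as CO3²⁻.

α₂ = 0.186

α₂ = 1 / (1 + [H⁺]/K2 + [H⁺]²/(K1K2)) = 1 / (1 + 10^+0.64 + 10^-1.79)
   = 1 / (1 + 4.3652 + 0.016218) = 1/5.3814 = 0.1858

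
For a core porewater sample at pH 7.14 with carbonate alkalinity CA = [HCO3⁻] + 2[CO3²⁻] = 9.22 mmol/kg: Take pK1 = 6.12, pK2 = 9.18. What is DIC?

DIC = 10.0 mmol/kg

CA = [HCO3⁻] + 2[CO3²⁻] = (α₁ + 2α₂)·DIC
At pH 7.14: [H⁺]/K1 = 10^-1.02 = 0.095499, K2/[H⁺] = 10^-2.04 = 0.0091201
α₁ = 1/(1 + 0.095499 + 0.0091201) = 1/1.1046 = 0.9053; α₂ = α₁·K2/[H⁺] = 0.008256
α₁ + 2α₂ = 0.9218
DIC = CA / (α₁ + 2α₂) = 9.22 / 0.9218 = 10.0 mmol/kg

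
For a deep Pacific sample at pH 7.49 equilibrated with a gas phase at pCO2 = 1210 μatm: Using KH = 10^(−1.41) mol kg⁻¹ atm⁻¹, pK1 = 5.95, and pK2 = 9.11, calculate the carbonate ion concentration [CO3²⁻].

[CO3²⁻] = 0.0392 mmol/kg

[CO2*] = KH · pCO2 = 10^(−1.41) × 1210×10^-6 = 4.707×10^-5 mol/kg
α₀ = 1/(1 + K1/[H⁺] + K1K2/[H⁺]²) = 1/(1 + 10^+1.54 + 10^-0.08) = 0.02739
DIC = [CO2*]/α₀ = 4.707×10^-5 / 0.02739 = 1.718 mmol/kg
[CO3²⁻] = α₂·DIC; α₂ = 0.02278, so [CO3²⁻] = 0.02278 × 1.718 = 0.0392 mmol/kg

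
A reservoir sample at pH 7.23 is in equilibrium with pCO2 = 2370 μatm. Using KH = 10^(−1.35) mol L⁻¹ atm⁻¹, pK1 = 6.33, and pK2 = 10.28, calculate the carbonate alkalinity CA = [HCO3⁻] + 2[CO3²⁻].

[CO2*] = KH · pCO2 = 10^(−1.35) × 2370×10^-6 = 1.059×10^-4 mol/L
α₀ = 1/(1 + K1/[H⁺] + K1K2/[H⁺]²) = 1/(1 + 10^+0.90 + 10^-2.15) = 0.1117
DIC = [CO2*]/α₀ = 1.059×10^-4 / 0.1117 = 0.9475 mmol/L
CA = (α₁ + 2α₂)·DIC = (0.8875 + 2×0.0007910) × 0.9475 = 0.842 mmol/L

CA = 0.842 mmol/L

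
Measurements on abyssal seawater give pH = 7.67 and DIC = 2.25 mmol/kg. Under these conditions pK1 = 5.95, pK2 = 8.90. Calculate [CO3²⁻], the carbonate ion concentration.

α₂ = 1 / (1 + [H⁺]/K2 + [H⁺]²/(K1K2)) = 1 / (1 + 10^+1.23 + 10^-0.49)
   = 1 / (1 + 16.982 + 0.32359) = 1/18.306 = 0.05463
[CO3²⁻] = α₂ × DIC = 0.05463 × 2.25 = 0.123 mmol/kg

[CO3²⁻] = 0.123 mmol/kg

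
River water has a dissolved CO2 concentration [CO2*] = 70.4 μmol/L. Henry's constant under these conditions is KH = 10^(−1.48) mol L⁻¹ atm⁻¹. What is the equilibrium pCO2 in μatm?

pCO2 = 2130 μatm

KH = 10^(−1.48) = 3.311×10^-2 mol L⁻¹ atm⁻¹
pCO2 = [CO2*]/KH = 70.4×10^-6 / 3.311×10^-2 = 2.13×10^-3 atm = 2130 μatm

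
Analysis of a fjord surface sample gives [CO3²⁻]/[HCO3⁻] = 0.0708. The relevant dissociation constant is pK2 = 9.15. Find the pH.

pH = 8.00

From K2 = [H⁺][CO3²⁻]/[HCO3⁻]:  pH = pK2 + log₁₀([CO3²⁻]/[HCO3⁻])
log₁₀(0.0708) = -1.150
pH = 9.15 + (-1.150) = 8.00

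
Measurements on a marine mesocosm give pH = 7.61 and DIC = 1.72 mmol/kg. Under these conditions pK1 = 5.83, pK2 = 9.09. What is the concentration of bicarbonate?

[HCO3⁻] = 1.64 mmol/kg

α₁ = 1 / (1 + [H⁺]/K1 + K2/[H⁺]) = 1 / (1 + 10^-1.78 + 10^-1.48)
   = 1 / (1 + 0.016596 + 0.033113) = 1/1.0497 = 0.9526
[HCO3⁻] = α₁ × DIC = 0.9526 × 1.72 = 1.64 mmol/kg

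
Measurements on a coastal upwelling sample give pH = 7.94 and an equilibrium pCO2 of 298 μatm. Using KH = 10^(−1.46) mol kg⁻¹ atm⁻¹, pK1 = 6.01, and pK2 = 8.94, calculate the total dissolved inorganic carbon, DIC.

DIC = 0.978 mmol/kg

[CO2*] = KH · pCO2 = 10^(−1.46) × 298×10^-6 = 1.033×10^-5 mol/kg
α₀ = 1/(1 + K1/[H⁺] + K1K2/[H⁺]²) = 1/(1 + 10^+1.93 + 10^+0.93) = 0.01057
DIC = [CO2*]/α₀ = 1.033×10^-5 / 0.01057 = 0.978 mmol/kg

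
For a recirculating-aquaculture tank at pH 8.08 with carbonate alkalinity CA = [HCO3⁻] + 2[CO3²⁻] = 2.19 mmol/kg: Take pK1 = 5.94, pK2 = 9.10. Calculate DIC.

CA = [HCO3⁻] + 2[CO3²⁻] = (α₁ + 2α₂)·DIC
At pH 8.08: [H⁺]/K1 = 10^-2.14 = 0.0072444, K2/[H⁺] = 10^-1.02 = 0.095499
α₁ = 1/(1 + 0.0072444 + 0.095499) = 1/1.1027 = 0.9068; α₂ = α₁·K2/[H⁺] = 0.08660
α₁ + 2α₂ = 1.0800
DIC = CA / (α₁ + 2α₂) = 2.19 / 1.0800 = 2.03 mmol/kg

DIC = 2.03 mmol/kg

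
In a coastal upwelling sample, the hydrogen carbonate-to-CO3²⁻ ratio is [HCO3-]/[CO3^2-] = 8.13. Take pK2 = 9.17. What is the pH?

From K2 = [H⁺][CO3^2-]/[HCO3-]:  pH = pK2 − log₁₀([HCO3-]/[CO3^2-])
log₁₀(8.13) = +0.910
pH = 9.17 − (+0.910) = 8.26

pH = 8.26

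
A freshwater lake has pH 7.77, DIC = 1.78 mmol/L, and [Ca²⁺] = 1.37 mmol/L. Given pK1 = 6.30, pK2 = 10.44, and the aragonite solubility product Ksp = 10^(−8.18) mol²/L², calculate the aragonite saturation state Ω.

Ω = 0.762

α₂ = 1 / (1 + [H⁺]/K2 + [H⁺]²/(K1K2)) = 1 / (1 + 10^+2.67 + 10^+1.20)
   = 1 / (1 + 467.74 + 15.849) = 1/484.58 = 0.002064
[CO3²⁻] = α₂ × DIC = 0.002064 × 1.78 = 0.003673 mmol/L = 3.673 μmol/L
Ksp = 10^(−8.18) = 6.607×10^-9
Ω = [Ca²⁺][CO3²⁻]/Ksp = (1.37×10^-3)(3.673×10^-6) / 6.607×10^-9 = 0.762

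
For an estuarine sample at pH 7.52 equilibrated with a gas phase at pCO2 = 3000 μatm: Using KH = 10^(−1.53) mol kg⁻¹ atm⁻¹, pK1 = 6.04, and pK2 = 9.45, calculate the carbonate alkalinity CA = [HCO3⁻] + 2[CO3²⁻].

CA = 2.74 mmol/kg

[CO2*] = KH · pCO2 = 10^(−1.53) × 3000×10^-6 = 8.854×10^-5 mol/kg
α₀ = 1/(1 + K1/[H⁺] + K1K2/[H⁺]²) = 1/(1 + 10^+1.48 + 10^-0.45) = 0.03169
DIC = [CO2*]/α₀ = 8.854×10^-5 / 0.03169 = 2.794 mmol/kg
CA = (α₁ + 2α₂)·DIC = (0.9571 + 2×0.01124) × 2.794 = 2.74 mmol/kg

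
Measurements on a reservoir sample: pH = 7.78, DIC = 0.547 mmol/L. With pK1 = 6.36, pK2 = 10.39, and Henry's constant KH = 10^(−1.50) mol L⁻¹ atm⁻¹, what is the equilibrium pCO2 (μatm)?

pCO2 = 632 μatm

α₀ = 1 / (1 + K1/[H⁺] + K1K2/[H⁺]²) = 1 / (1 + 10^+1.42 + 10^-1.19)
   = 1 / (1 + 26.303 + 0.064565) = 1/27.367 = 0.03654
[CO2*] = α₀ × DIC = 0.03654 × 0.547 = 0.01999 mmol/L = 19.99 μmol/L
pCO2 = [CO2*]/KH = 1.999×10^-5 / 3.162×10^-2 = 632 μatm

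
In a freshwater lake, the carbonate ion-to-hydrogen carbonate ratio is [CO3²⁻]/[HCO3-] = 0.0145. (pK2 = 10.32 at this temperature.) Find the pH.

From K2 = [H⁺][CO3²⁻]/[HCO3-]:  pH = pK2 + log₁₀([CO3²⁻]/[HCO3-])
log₁₀(0.0145) = -1.839
pH = 10.32 + (-1.839) = 8.48

pH = 8.48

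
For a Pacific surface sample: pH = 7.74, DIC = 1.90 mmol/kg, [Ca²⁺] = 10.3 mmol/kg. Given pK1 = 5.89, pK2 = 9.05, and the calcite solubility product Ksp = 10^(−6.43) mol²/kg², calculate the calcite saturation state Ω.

α₂ = 1 / (1 + [H⁺]/K2 + [H⁺]²/(K1K2)) = 1 / (1 + 10^+1.31 + 10^-0.54)
   = 1 / (1 + 20.417 + 0.28840) = 1/21.706 = 0.04607
[CO3²⁻] = α₂ × DIC = 0.04607 × 1.90 = 0.08753 mmol/kg
Ksp = 10^(−6.43) = 3.715×10^-7
Ω = [Ca²⁺][CO3²⁻]/Ksp = (10.3×10^-3)(8.753×10^-5) / 3.715×10^-7 = 2.43

Ω = 2.43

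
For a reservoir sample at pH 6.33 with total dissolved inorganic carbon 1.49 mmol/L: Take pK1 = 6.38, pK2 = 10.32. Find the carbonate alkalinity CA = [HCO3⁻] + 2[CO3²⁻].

CA = 0.702 mmol/L

CA = [HCO3⁻] + 2[CO3²⁻] = (α₁ + 2α₂)·DIC
At pH 6.33: [H⁺]/K1 = 10^0.05 = 1.1220, K2/[H⁺] = 10^-3.99 = 0.00010233
α₁ = 1/(1 + 1.1220 + 0.00010233) = 1/2.1221 = 0.4712; α₂ = α₁·K2/[H⁺] = 4.822×10^-5
α₁ + 2α₂ = 0.4713
CA = 0.4713 × 1.49 = 0.702 mmol/L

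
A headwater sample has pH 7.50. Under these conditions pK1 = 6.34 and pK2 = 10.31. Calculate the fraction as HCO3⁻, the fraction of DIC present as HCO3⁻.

α₁ = 0.934

α₁ = 1 / (1 + [H⁺]/K1 + K2/[H⁺]) = 1 / (1 + 10^-1.16 + 10^-2.81)
   = 1 / (1 + 0.069183 + 0.0015488) = 1/1.0707 = 0.9339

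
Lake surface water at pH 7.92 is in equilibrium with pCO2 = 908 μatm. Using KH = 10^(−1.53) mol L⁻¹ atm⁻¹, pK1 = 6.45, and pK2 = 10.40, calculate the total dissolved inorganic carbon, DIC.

[CO2*] = KH · pCO2 = 10^(−1.53) × 908×10^-6 = 2.680×10^-5 mol/L
α₀ = 1/(1 + K1/[H⁺] + K1K2/[H⁺]²) = 1/(1 + 10^+1.47 + 10^-1.01) = 0.03267
DIC = [CO2*]/α₀ = 2.680×10^-5 / 0.03267 = 0.820 mmol/L

DIC = 0.820 mmol/L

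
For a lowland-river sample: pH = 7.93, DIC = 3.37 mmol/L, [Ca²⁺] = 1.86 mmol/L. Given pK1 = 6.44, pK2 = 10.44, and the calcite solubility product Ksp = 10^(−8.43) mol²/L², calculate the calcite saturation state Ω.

Ω = 5.04

α₂ = 1 / (1 + [H⁺]/K2 + [H⁺]²/(K1K2)) = 1 / (1 + 10^+2.51 + 10^+1.02)
   = 1 / (1 + 323.59 + 10.471) = 1/335.06 = 0.002984
[CO3²⁻] = α₂ × DIC = 0.002984 × 3.37 = 0.01006 mmol/L = 10.06 μmol/L
Ksp = 10^(−8.43) = 3.715×10^-9
Ω = [Ca²⁺][CO3²⁻]/Ksp = (1.86×10^-3)(1.006×10^-5) / 3.715×10^-9 = 5.04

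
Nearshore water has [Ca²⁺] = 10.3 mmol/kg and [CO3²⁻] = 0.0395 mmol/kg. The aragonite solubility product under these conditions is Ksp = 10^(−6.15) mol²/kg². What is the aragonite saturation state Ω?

Ω = 0.575

Ksp = 10^(−6.15) = 7.079×10^-7
Ω = [Ca²⁺][CO3²⁻]/Ksp = (10.3×10^-3)(0.0395×10^-3) / 7.079×10^-7 = 0.575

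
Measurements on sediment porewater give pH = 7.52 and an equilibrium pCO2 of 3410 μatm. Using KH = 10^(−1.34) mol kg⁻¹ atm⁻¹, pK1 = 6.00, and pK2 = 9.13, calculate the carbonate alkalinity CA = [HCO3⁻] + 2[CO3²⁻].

CA = 5.41 mmol/kg

[CO2*] = KH · pCO2 = 10^(−1.34) × 3410×10^-6 = 1.559×10^-4 mol/kg
α₀ = 1/(1 + K1/[H⁺] + K1K2/[H⁺]²) = 1/(1 + 10^+1.52 + 10^-0.09) = 0.02863
DIC = [CO2*]/α₀ = 1.559×10^-4 / 0.02863 = 5.444 mmol/kg
CA = (α₁ + 2α₂)·DIC = (0.9481 + 2×0.02327) × 5.444 = 5.41 mmol/kg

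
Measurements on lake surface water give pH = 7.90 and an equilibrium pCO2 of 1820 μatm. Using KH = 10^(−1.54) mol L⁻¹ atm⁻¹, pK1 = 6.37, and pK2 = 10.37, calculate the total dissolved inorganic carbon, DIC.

DIC = 1.84 mmol/L

[CO2*] = KH · pCO2 = 10^(−1.54) × 1820×10^-6 = 5.249×10^-5 mol/L
α₀ = 1/(1 + K1/[H⁺] + K1K2/[H⁺]²) = 1/(1 + 10^+1.53 + 10^-0.94) = 0.02857
DIC = [CO2*]/α₀ = 5.249×10^-5 / 0.02857 = 1.84 mmol/L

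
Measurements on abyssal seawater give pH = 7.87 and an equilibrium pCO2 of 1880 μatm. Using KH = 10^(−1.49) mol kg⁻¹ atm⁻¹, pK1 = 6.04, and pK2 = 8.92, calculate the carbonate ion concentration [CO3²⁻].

[CO2*] = KH · pCO2 = 10^(−1.49) × 1880×10^-6 = 6.084×10^-5 mol/kg
α₀ = 1/(1 + K1/[H⁺] + K1K2/[H⁺]²) = 1/(1 + 10^+1.83 + 10^+0.78) = 0.01340
DIC = [CO2*]/α₀ = 6.084×10^-5 / 0.01340 = 4.540 mmol/kg
[CO3²⁻] = α₂·DIC; α₂ = 0.08074, so [CO3²⁻] = 0.08074 × 4.540 = 0.367 mmol/kg

[CO3²⁻] = 0.367 mmol/kg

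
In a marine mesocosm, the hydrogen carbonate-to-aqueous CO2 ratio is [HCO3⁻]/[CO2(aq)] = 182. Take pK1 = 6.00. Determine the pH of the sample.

From K1 = [H⁺][HCO3⁻]/[CO2(aq)]:  pH = pK1 + log₁₀([HCO3⁻]/[CO2(aq)])
log₁₀(182) = +2.260
pH = 6.00 + (+2.260) = 8.26

pH = 8.26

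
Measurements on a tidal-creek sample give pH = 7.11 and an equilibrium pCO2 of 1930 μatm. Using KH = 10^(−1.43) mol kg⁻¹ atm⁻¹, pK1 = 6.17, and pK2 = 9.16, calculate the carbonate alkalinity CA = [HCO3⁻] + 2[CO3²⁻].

CA = 0.636 mmol/kg

[CO2*] = KH · pCO2 = 10^(−1.43) × 1930×10^-6 = 7.171×10^-5 mol/kg
α₀ = 1/(1 + K1/[H⁺] + K1K2/[H⁺]²) = 1/(1 + 10^+0.94 + 10^-1.11) = 0.1022
DIC = [CO2*]/α₀ = 7.171×10^-5 / 0.1022 = 0.7018 mmol/kg
CA = (α₁ + 2α₂)·DIC = (0.8899 + 2×0.007931) × 0.7018 = 0.636 mmol/kg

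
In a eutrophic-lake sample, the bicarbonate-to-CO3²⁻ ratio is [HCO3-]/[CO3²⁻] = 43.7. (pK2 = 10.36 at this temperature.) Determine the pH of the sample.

pH = 8.72

From K2 = [H⁺][CO3²⁻]/[HCO3-]:  pH = pK2 − log₁₀([HCO3-]/[CO3²⁻])
log₁₀(43.7) = +1.640
pH = 10.36 − (+1.640) = 8.72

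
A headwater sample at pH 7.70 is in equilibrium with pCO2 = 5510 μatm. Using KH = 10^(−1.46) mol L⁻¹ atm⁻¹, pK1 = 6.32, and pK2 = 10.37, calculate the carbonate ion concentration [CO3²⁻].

[CO2*] = KH · pCO2 = 10^(−1.46) × 5510×10^-6 = 1.911×10^-4 mol/L
α₀ = 1/(1 + K1/[H⁺] + K1K2/[H⁺]²) = 1/(1 + 10^+1.38 + 10^-1.29) = 0.03994
DIC = [CO2*]/α₀ = 1.911×10^-4 / 0.03994 = 4.784 mmol/L
[CO3²⁻] = α₂·DIC; α₂ = 0.002048, so [CO3²⁻] = 0.002048 × 4.784 = 0.00980 mmol/L = 9.80 μmol/L

[CO3²⁻] = 9.80 μmol/L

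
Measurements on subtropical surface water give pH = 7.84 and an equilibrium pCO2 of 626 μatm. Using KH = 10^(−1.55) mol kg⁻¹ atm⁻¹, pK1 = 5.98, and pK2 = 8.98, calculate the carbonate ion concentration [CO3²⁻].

[CO2*] = KH · pCO2 = 10^(−1.55) × 626×10^-6 = 1.764×10^-5 mol/kg
α₀ = 1/(1 + K1/[H⁺] + K1K2/[H⁺]²) = 1/(1 + 10^+1.86 + 10^+0.72) = 0.01271
DIC = [CO2*]/α₀ = 1.764×10^-5 / 0.01271 = 1.388 mmol/kg
[CO3²⁻] = α₂·DIC; α₂ = 0.06669, so [CO3²⁻] = 0.06669 × 1.388 = 0.0926 mmol/kg

[CO3²⁻] = 0.0926 mmol/kg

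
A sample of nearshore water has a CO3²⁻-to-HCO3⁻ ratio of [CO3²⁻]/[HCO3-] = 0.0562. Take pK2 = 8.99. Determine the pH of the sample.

From K2 = [H⁺][CO3²⁻]/[HCO3-]:  pH = pK2 + log₁₀([CO3²⁻]/[HCO3-])
log₁₀(0.0562) = -1.250
pH = 8.99 + (-1.250) = 7.74

pH = 7.74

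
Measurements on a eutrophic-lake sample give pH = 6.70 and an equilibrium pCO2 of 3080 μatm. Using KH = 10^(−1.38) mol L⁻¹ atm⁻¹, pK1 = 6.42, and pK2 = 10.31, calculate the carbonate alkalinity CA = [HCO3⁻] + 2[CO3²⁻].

CA = 0.245 mmol/L

[CO2*] = KH · pCO2 = 10^(−1.38) × 3080×10^-6 = 1.284×10^-4 mol/L
α₀ = 1/(1 + K1/[H⁺] + K1K2/[H⁺]²) = 1/(1 + 10^+0.28 + 10^-3.33) = 0.3441
DIC = [CO2*]/α₀ = 1.284×10^-4 / 0.3441 = 0.3731 mmol/L
CA = (α₁ + 2α₂)·DIC = (0.6557 + 2×0.0001610) × 0.3731 = 0.245 mmol/L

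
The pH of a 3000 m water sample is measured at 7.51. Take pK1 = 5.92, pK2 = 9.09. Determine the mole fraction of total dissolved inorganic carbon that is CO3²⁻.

α₂ = 1 / (1 + [H⁺]/K2 + [H⁺]²/(K1K2)) = 1 / (1 + 10^+1.58 + 10^-0.01)
   = 1 / (1 + 38.019 + 0.97724) = 1/39.996 = 0.02500

α₂ = 0.0250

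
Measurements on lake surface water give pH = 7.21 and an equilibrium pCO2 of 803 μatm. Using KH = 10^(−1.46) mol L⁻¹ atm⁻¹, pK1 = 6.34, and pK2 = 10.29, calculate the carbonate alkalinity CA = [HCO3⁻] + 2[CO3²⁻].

CA = 0.207 mmol/L

[CO2*] = KH · pCO2 = 10^(−1.46) × 803×10^-6 = 2.784×10^-5 mol/L
α₀ = 1/(1 + K1/[H⁺] + K1K2/[H⁺]²) = 1/(1 + 10^+0.87 + 10^-2.21) = 0.1188
DIC = [CO2*]/α₀ = 2.784×10^-5 / 0.1188 = 0.2344 mmol/L
CA = (α₁ + 2α₂)·DIC = (0.8805 + 2×0.0007324) × 0.2344 = 0.207 mmol/L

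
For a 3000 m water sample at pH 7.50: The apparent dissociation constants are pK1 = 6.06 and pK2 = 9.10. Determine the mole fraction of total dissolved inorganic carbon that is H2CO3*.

α₀ = 0.0342

α₀ = 1 / (1 + K1/[H⁺] + K1K2/[H⁺]²) = 1 / (1 + 10^+1.44 + 10^-0.16)
   = 1 / (1 + 27.542 + 0.69183) = 1/29.234 = 0.03421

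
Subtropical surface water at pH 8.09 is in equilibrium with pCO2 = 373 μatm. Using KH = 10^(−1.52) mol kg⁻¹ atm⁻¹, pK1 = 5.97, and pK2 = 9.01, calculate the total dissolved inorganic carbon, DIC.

DIC = 1.67 mmol/kg

[CO2*] = KH · pCO2 = 10^(−1.52) × 373×10^-6 = 1.126×10^-5 mol/kg
α₀ = 1/(1 + K1/[H⁺] + K1K2/[H⁺]²) = 1/(1 + 10^+2.12 + 10^+1.20) = 0.006726
DIC = [CO2*]/α₀ = 1.126×10^-5 / 0.006726 = 1.67 mmol/kg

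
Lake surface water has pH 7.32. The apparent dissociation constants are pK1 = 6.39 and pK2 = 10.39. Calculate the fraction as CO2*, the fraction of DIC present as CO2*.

α₀ = 0.105

α₀ = 1 / (1 + K1/[H⁺] + K1K2/[H⁺]²) = 1 / (1 + 10^+0.93 + 10^-2.14)
   = 1 / (1 + 8.5114 + 0.0072444) = 1/9.5186 = 0.1051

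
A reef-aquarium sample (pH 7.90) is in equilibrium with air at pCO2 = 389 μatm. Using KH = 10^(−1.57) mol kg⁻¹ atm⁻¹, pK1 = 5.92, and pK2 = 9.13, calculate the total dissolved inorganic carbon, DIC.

[CO2*] = KH · pCO2 = 10^(−1.57) × 389×10^-6 = 1.047×10^-5 mol/kg
α₀ = 1/(1 + K1/[H⁺] + K1K2/[H⁺]²) = 1/(1 + 10^+1.98 + 10^+0.75) = 0.009792
DIC = [CO2*]/α₀ = 1.047×10^-5 / 0.009792 = 1.07 mmol/kg

DIC = 1.07 mmol/kg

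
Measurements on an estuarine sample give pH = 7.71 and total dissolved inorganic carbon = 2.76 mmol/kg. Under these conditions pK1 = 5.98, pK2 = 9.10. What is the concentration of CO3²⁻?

[CO3²⁻] = 0.106 mmol/kg

α₂ = 1 / (1 + [H⁺]/K2 + [H⁺]²/(K1K2)) = 1 / (1 + 10^+1.39 + 10^-0.34)
   = 1 / (1 + 24.547 + 0.45709) = 1/26.004 = 0.03846
[CO3²⁻] = α₂ × DIC = 0.03846 × 2.76 = 0.106 mmol/kg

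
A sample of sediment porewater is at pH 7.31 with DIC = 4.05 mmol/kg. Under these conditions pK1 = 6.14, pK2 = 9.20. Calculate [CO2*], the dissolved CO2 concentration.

[CO2*] = 0.253 mmol/kg

α₀ = 1 / (1 + K1/[H⁺] + K1K2/[H⁺]²) = 1 / (1 + 10^+1.17 + 10^-0.72)
   = 1 / (1 + 14.791 + 0.19055) = 1/15.982 = 0.06257
[CO2*] = α₀ × DIC = 0.06257 × 4.05 = 0.253 mmol/kg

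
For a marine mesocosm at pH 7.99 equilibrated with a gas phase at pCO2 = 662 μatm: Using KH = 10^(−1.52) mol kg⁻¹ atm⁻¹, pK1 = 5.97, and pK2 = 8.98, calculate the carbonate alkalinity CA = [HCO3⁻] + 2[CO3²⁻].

CA = 2.52 mmol/kg

[CO2*] = KH · pCO2 = 10^(−1.52) × 662×10^-6 = 1.999×10^-5 mol/kg
α₀ = 1/(1 + K1/[H⁺] + K1K2/[H⁺]²) = 1/(1 + 10^+2.02 + 10^+1.03) = 0.008589
DIC = [CO2*]/α₀ = 1.999×10^-5 / 0.008589 = 2.328 mmol/kg
CA = (α₁ + 2α₂)·DIC = (0.8994 + 2×0.09203) × 2.328 = 2.52 mmol/kg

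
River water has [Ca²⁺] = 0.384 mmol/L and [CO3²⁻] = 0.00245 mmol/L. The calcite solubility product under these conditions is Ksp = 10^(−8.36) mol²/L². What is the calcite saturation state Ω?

Ksp = 10^(−8.36) = 4.365×10^-9
Ω = [Ca²⁺][CO3²⁻]/Ksp = (0.384×10^-3)(0.00245×10^-3) / 4.365×10^-9 = 0.216

Ω = 0.216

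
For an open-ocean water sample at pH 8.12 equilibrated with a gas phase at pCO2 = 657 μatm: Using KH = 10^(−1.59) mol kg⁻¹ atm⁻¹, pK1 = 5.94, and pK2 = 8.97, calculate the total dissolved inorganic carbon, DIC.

DIC = 2.93 mmol/kg

[CO2*] = KH · pCO2 = 10^(−1.59) × 657×10^-6 = 1.689×10^-5 mol/kg
α₀ = 1/(1 + K1/[H⁺] + K1K2/[H⁺]²) = 1/(1 + 10^+2.18 + 10^+1.33) = 0.005756
DIC = [CO2*]/α₀ = 1.689×10^-5 / 0.005756 = 2.93 mmol/kg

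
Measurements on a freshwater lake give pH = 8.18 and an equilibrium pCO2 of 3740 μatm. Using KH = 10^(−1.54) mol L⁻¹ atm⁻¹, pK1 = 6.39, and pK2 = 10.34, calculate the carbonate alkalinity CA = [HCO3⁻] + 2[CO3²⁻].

[CO2*] = KH · pCO2 = 10^(−1.54) × 3740×10^-6 = 1.079×10^-4 mol/L
α₀ = 1/(1 + K1/[H⁺] + K1K2/[H⁺]²) = 1/(1 + 10^+1.79 + 10^-0.37) = 0.01585
DIC = [CO2*]/α₀ = 1.079×10^-4 / 0.01585 = 6.805 mmol/L
CA = (α₁ + 2α₂)·DIC = (0.9774 + 2×0.006762) × 6.805 = 6.74 mmol/L

CA = 6.74 mmol/L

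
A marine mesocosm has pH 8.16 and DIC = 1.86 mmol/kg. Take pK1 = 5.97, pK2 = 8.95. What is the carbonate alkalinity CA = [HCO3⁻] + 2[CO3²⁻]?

CA = 2.11 mmol/kg

CA = [HCO3⁻] + 2[CO3²⁻] = (α₁ + 2α₂)·DIC
At pH 8.16: [H⁺]/K1 = 10^-2.19 = 0.0064565, K2/[H⁺] = 10^-0.79 = 0.16218
α₁ = 1/(1 + 0.0064565 + 0.16218) = 1/1.1686 = 0.8557; α₂ = α₁·K2/[H⁺] = 0.1388
α₁ + 2α₂ = 1.1333
CA = 1.1333 × 1.86 = 2.11 mmol/kg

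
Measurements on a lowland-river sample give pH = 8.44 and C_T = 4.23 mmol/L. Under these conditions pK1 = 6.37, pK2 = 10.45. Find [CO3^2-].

[CO3²⁻] = 0.0406 mmol/L

α₂ = 1 / (1 + [H⁺]/K2 + [H⁺]²/(K1K2)) = 1 / (1 + 10^+2.01 + 10^-0.06)
   = 1 / (1 + 102.33 + 0.87096) = 1/104.20 = 0.009597
[CO3²⁻] = α₂ × DIC = 0.009597 × 4.23 = 0.0406 mmol/L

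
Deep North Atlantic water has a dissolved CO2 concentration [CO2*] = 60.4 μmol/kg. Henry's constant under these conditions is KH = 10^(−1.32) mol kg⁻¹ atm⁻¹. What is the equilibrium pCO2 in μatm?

pCO2 = 1260 μatm

KH = 10^(−1.32) = 4.786×10^-2 mol kg⁻¹ atm⁻¹
pCO2 = [CO2*]/KH = 60.4×10^-6 / 4.786×10^-2 = 1.26×10^-3 atm = 1260 μatm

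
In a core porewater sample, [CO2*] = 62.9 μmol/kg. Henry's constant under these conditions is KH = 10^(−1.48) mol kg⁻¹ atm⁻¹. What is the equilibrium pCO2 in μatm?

KH = 10^(−1.48) = 3.311×10^-2 mol kg⁻¹ atm⁻¹
pCO2 = [CO2*]/KH = 62.9×10^-6 / 3.311×10^-2 = 1.90×10^-3 atm = 1900 μatm

pCO2 = 1900 μatm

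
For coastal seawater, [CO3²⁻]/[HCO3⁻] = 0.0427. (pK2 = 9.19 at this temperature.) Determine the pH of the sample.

From K2 = [H⁺][CO3²⁻]/[HCO3⁻]:  pH = pK2 + log₁₀([CO3²⁻]/[HCO3⁻])
log₁₀(0.0427) = -1.370
pH = 9.19 + (-1.370) = 7.82

pH = 7.82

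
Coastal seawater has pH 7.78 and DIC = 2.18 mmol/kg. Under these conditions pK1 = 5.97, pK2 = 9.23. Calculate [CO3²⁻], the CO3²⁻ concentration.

α₂ = 1 / (1 + [H⁺]/K2 + [H⁺]²/(K1K2)) = 1 / (1 + 10^+1.45 + 10^-0.36)
   = 1 / (1 + 28.184 + 0.43652) = 1/29.620 = 0.03376
[CO3²⁻] = α₂ × DIC = 0.03376 × 2.18 = 0.0736 mmol/kg

[CO3²⁻] = 0.0736 mmol/kg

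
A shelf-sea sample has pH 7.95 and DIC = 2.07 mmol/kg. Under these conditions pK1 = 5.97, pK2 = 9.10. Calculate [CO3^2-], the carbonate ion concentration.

[CO3²⁻] = 0.136 mmol/kg

α₂ = 1 / (1 + [H⁺]/K2 + [H⁺]²/(K1K2)) = 1 / (1 + 10^+1.15 + 10^-0.83)
   = 1 / (1 + 14.125 + 0.14791) = 1/15.273 = 0.06547
[CO3²⁻] = α₂ × DIC = 0.06547 × 2.07 = 0.136 mmol/kg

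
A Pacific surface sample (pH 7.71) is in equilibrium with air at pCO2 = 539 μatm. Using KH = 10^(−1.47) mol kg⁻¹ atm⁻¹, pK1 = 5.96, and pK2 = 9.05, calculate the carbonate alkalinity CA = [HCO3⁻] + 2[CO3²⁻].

[CO2*] = KH · pCO2 = 10^(−1.47) × 539×10^-6 = 1.826×10^-5 mol/kg
α₀ = 1/(1 + K1/[H⁺] + K1K2/[H⁺]²) = 1/(1 + 10^+1.75 + 10^+0.41) = 0.01672
DIC = [CO2*]/α₀ = 1.826×10^-5 / 0.01672 = 1.092 mmol/kg
CA = (α₁ + 2α₂)·DIC = (0.9403 + 2×0.04298) × 1.092 = 1.12 mmol/kg

CA = 1.12 mmol/kg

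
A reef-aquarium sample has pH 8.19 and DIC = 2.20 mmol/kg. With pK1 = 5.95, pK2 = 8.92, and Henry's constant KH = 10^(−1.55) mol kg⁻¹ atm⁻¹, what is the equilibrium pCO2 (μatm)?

pCO2 = 377 μatm

α₀ = 1 / (1 + K1/[H⁺] + K1K2/[H⁺]²) = 1 / (1 + 10^+2.24 + 10^+1.51)
   = 1 / (1 + 173.78 + 32.359) = 1/207.14 = 0.004828
[CO2*] = α₀ × DIC = 0.004828 × 2.20 = 0.01062 mmol/kg = 10.62 μmol/kg
pCO2 = [CO2*]/KH = 1.062×10^-5 / 2.818×10^-2 = 377 μatm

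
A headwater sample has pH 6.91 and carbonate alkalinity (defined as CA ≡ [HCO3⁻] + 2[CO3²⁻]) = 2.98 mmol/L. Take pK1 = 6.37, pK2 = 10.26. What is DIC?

CA = [HCO3⁻] + 2[CO3²⁻] = (α₁ + 2α₂)·DIC
At pH 6.91: [H⁺]/K1 = 10^-0.54 = 0.28840, K2/[H⁺] = 10^-3.35 = 0.00044668
α₁ = 1/(1 + 0.28840 + 0.00044668) = 1/1.2888 = 0.7759; α₂ = α₁·K2/[H⁺] = 0.0003466
α₁ + 2α₂ = 0.7766
DIC = CA / (α₁ + 2α₂) = 2.98 / 0.7766 = 3.84 mmol/L

DIC = 3.84 mmol/L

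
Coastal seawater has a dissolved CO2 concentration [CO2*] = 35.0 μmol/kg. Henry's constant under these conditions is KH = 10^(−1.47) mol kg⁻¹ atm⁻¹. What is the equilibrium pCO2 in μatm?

KH = 10^(−1.47) = 3.388×10^-2 mol kg⁻¹ atm⁻¹
pCO2 = [CO2*]/KH = 35.0×10^-6 / 3.388×10^-2 = 1.03×10^-3 atm = 1030 μatm

pCO2 = 1030 μatm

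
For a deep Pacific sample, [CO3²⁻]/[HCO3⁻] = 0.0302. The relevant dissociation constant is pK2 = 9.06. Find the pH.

From K2 = [H⁺][CO3²⁻]/[HCO3⁻]:  pH = pK2 + log₁₀([CO3²⁻]/[HCO3⁻])
log₁₀(0.0302) = -1.520
pH = 9.06 + (-1.520) = 7.54

pH = 7.54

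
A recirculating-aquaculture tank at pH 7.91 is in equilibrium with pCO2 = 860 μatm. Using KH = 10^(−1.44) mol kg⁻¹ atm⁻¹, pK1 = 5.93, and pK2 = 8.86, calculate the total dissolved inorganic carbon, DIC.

[CO2*] = KH · pCO2 = 10^(−1.44) × 860×10^-6 = 3.122×10^-5 mol/kg
α₀ = 1/(1 + K1/[H⁺] + K1K2/[H⁺]²) = 1/(1 + 10^+1.98 + 10^+1.03) = 0.009327
DIC = [CO2*]/α₀ = 3.122×10^-5 / 0.009327 = 3.35 mmol/kg

DIC = 3.35 mmol/kg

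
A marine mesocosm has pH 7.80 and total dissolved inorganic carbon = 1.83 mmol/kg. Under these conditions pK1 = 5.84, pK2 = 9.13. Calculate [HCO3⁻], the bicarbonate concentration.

α₁ = 1 / (1 + [H⁺]/K1 + K2/[H⁺]) = 1 / (1 + 10^-1.96 + 10^-1.33)
   = 1 / (1 + 0.010965 + 0.046774) = 1/1.0577 = 0.9454
[HCO3⁻] = α₁ × DIC = 0.9454 × 1.83 = 1.73 mmol/kg

[HCO3⁻] = 1.73 mmol/kg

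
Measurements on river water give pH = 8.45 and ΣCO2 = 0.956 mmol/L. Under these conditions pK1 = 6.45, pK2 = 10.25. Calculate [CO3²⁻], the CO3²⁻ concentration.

α₂ = 1 / (1 + [H⁺]/K2 + [H⁺]²/(K1K2)) = 1 / (1 + 10^+1.80 + 10^-0.20)
   = 1 / (1 + 63.096 + 0.63096) = 1/64.727 = 0.01545
[CO3²⁻] = α₂ × DIC = 0.01545 × 0.956 = 0.0148 mmol/L = 14.8 μmol/L

[CO3²⁻] = 14.8 μmol/L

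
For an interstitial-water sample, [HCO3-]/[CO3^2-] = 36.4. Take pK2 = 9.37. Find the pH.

From K2 = [H⁺][CO3^2-]/[HCO3-]:  pH = pK2 − log₁₀([HCO3-]/[CO3^2-])
log₁₀(36.4) = +1.561
pH = 9.37 − (+1.561) = 7.81

pH = 7.81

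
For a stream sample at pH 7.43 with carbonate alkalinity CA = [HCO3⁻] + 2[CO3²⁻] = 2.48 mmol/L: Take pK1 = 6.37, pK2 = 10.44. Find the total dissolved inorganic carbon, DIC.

CA = [HCO3⁻] + 2[CO3²⁻] = (α₁ + 2α₂)·DIC
At pH 7.43: [H⁺]/K1 = 10^-1.06 = 0.087096, K2/[H⁺] = 10^-3.01 = 0.00097724
α₁ = 1/(1 + 0.087096 + 0.00097724) = 1/1.0881 = 0.9191; α₂ = α₁·K2/[H⁺] = 0.0008981
α₁ + 2α₂ = 0.9209
DIC = CA / (α₁ + 2α₂) = 2.48 / 0.9209 = 2.69 mmol/L

DIC = 2.69 mmol/L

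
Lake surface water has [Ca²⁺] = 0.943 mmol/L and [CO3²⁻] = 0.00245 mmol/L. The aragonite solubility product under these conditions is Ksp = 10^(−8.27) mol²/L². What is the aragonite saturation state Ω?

Ω = 0.430

Ksp = 10^(−8.27) = 5.370×10^-9
Ω = [Ca²⁺][CO3²⁻]/Ksp = (0.943×10^-3)(0.00245×10^-3) / 5.370×10^-9 = 0.430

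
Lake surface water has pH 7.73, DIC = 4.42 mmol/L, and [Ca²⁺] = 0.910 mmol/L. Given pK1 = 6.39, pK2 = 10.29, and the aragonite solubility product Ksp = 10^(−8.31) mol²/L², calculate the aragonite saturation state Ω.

Ω = 2.16

α₂ = 1 / (1 + [H⁺]/K2 + [H⁺]²/(K1K2)) = 1 / (1 + 10^+2.56 + 10^+1.22)
   = 1 / (1 + 363.08 + 16.596) = 1/380.67 = 0.002627
[CO3²⁻] = α₂ × DIC = 0.002627 × 4.42 = 0.01161 mmol/L = 11.61 μmol/L
Ksp = 10^(−8.31) = 4.898×10^-9
Ω = [Ca²⁺][CO3²⁻]/Ksp = (0.910×10^-3)(1.161×10^-5) / 4.898×10^-9 = 2.16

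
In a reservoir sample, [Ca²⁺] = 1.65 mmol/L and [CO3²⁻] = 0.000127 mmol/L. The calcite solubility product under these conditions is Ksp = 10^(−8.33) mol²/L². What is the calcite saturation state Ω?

Ksp = 10^(−8.33) = 4.677×10^-9
Ω = [Ca²⁺][CO3²⁻]/Ksp = (1.65×10^-3)(0.000127×10^-3) / 4.677×10^-9 = 0.0448

Ω = 0.0448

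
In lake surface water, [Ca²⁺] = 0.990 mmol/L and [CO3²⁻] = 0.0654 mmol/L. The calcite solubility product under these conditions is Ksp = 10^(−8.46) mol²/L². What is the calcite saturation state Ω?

Ksp = 10^(−8.46) = 3.467×10^-9
Ω = [Ca²⁺][CO3²⁻]/Ksp = (0.990×10^-3)(0.0654×10^-3) / 3.467×10^-9 = 18.7

Ω = 18.7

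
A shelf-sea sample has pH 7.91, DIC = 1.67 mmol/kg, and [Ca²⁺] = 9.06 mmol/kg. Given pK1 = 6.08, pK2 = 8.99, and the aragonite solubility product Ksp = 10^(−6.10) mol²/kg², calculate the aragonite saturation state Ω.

Ω = 1.44

α₂ = 1 / (1 + [H⁺]/K2 + [H⁺]²/(K1K2)) = 1 / (1 + 10^+1.08 + 10^-0.75)
   = 1 / (1 + 12.023 + 0.17783) = 1/13.200 = 0.07575
[CO3²⁻] = α₂ × DIC = 0.07575 × 1.67 = 0.1265 mmol/kg
Ksp = 10^(−6.10) = 7.943×10^-7
Ω = [Ca²⁺][CO3²⁻]/Ksp = (9.06×10^-3)(1.265×10^-4) / 7.943×10^-7 = 1.44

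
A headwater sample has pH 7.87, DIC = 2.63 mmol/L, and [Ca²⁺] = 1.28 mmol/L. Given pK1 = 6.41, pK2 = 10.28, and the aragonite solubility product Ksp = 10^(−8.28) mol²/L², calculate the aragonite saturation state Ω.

α₂ = 1 / (1 + [H⁺]/K2 + [H⁺]²/(K1K2)) = 1 / (1 + 10^+2.41 + 10^+0.95)
   = 1 / (1 + 257.04 + 8.9125) = 1/266.95 = 0.003746
[CO3²⁻] = α₂ × DIC = 0.003746 × 2.63 = 0.009852 mmol/L = 9.852 μmol/L
Ksp = 10^(−8.28) = 5.248×10^-9
Ω = [Ca²⁺][CO3²⁻]/Ksp = (1.28×10^-3)(9.852×10^-6) / 5.248×10^-9 = 2.40

Ω = 2.40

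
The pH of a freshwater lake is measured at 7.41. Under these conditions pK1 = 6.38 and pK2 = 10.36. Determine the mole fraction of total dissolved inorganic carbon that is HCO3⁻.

α₁ = 1 / (1 + [H⁺]/K1 + K2/[H⁺]) = 1 / (1 + 10^-1.03 + 10^-2.95)
   = 1 / (1 + 0.093325 + 0.0011220) = 1/1.0944 = 0.9137

α₁ = 0.914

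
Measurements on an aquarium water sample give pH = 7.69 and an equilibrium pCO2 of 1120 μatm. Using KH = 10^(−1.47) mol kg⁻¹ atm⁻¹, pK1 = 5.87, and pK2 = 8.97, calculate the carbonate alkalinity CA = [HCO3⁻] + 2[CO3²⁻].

CA = 2.77 mmol/kg

[CO2*] = KH · pCO2 = 10^(−1.47) × 1120×10^-6 = 3.795×10^-5 mol/kg
α₀ = 1/(1 + K1/[H⁺] + K1K2/[H⁺]²) = 1/(1 + 10^+1.82 + 10^+0.54) = 0.01418
DIC = [CO2*]/α₀ = 3.795×10^-5 / 0.01418 = 2.677 mmol/kg
CA = (α₁ + 2α₂)·DIC = (0.9367 + 2×0.04916) × 2.677 = 2.77 mmol/kg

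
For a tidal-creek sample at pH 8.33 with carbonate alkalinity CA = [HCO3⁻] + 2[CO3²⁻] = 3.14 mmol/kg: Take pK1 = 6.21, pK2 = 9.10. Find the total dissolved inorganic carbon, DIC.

DIC = 2.76 mmol/kg

CA = [HCO3⁻] + 2[CO3²⁻] = (α₁ + 2α₂)·DIC
At pH 8.33: [H⁺]/K1 = 10^-2.12 = 0.0075858, K2/[H⁺] = 10^-0.77 = 0.16982
α₁ = 1/(1 + 0.0075858 + 0.16982) = 1/1.1774 = 0.8493; α₂ = α₁·K2/[H⁺] = 0.1442
α₁ + 2α₂ = 1.1378
DIC = CA / (α₁ + 2α₂) = 3.14 / 1.1378 = 2.76 mmol/kg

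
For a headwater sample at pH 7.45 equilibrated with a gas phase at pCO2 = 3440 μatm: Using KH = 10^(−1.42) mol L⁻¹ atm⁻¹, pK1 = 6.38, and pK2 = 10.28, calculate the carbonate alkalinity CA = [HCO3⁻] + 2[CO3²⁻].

CA = 1.54 mmol/L

[CO2*] = KH · pCO2 = 10^(−1.42) × 3440×10^-6 = 1.308×10^-4 mol/L
α₀ = 1/(1 + K1/[H⁺] + K1K2/[H⁺]²) = 1/(1 + 10^+1.07 + 10^-1.76) = 0.07833
DIC = [CO2*]/α₀ = 1.308×10^-4 / 0.07833 = 1.670 mmol/L
CA = (α₁ + 2α₂)·DIC = (0.9203 + 2×0.001361) × 1.670 = 1.54 mmol/L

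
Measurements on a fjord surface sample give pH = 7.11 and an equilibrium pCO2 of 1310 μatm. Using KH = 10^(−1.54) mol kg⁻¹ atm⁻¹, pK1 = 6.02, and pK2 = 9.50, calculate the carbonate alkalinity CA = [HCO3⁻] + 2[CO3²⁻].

CA = 0.469 mmol/kg

[CO2*] = KH · pCO2 = 10^(−1.54) × 1310×10^-6 = 3.778×10^-5 mol/kg
α₀ = 1/(1 + K1/[H⁺] + K1K2/[H⁺]²) = 1/(1 + 10^+1.09 + 10^-1.30) = 0.07489
DIC = [CO2*]/α₀ = 3.778×10^-5 / 0.07489 = 0.5045 mmol/kg
CA = (α₁ + 2α₂)·DIC = (0.9214 + 2×0.003753) × 0.5045 = 0.469 mmol/kg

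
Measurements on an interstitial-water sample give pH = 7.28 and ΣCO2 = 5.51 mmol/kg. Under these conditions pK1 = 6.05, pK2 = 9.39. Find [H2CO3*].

α₀ = 1 / (1 + K1/[H⁺] + K1K2/[H⁺]²) = 1 / (1 + 10^+1.23 + 10^-0.88)
   = 1 / (1 + 16.982 + 0.13183) = 1/18.114 = 0.05521
[CO2*] = α₀ × DIC = 0.05521 × 5.51 = 0.304 mmol/kg

[CO2*] = 0.304 mmol/kg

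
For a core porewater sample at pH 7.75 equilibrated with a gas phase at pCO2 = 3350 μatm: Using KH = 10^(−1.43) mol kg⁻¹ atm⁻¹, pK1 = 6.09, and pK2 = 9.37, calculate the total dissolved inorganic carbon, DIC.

DIC = 5.95 mmol/kg

[CO2*] = KH · pCO2 = 10^(−1.43) × 3350×10^-6 = 1.245×10^-4 mol/kg
α₀ = 1/(1 + K1/[H⁺] + K1K2/[H⁺]²) = 1/(1 + 10^+1.66 + 10^+0.04) = 0.02092
DIC = [CO2*]/α₀ = 1.245×10^-4 / 0.02092 = 5.95 mmol/kg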